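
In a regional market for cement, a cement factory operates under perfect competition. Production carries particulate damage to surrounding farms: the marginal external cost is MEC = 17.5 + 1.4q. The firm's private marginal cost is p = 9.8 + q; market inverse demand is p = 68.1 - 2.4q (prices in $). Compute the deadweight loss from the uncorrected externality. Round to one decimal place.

Market equilibrium (private): 9.8 + q = 68.1 - 2.4q → q_m = 17.1471.
Social marginal cost = private MC + MEC = 27.3 + 2.4q.
Set SMC = demand: 27.3 + 2.4q = 68.1 - 2.4q → q* = 8.5000.
The loss is the area between SMC and demand from q* to q_m; with linear curves that's a triangle of height MEC(q_m).
DWL = ½ × 8.6471 × 41.5059 = 179.4528.

DWL = $179.5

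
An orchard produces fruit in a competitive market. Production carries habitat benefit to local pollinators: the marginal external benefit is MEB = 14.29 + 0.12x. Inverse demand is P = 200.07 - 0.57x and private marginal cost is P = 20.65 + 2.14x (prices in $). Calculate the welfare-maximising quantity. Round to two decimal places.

x* = 74.79

Social marginal cost = private MC − MEB = 6.36 + 2.02x.
Set SMC = demand: 6.36 + 2.02x = 200.07 - 0.57x → x* = 74.7915.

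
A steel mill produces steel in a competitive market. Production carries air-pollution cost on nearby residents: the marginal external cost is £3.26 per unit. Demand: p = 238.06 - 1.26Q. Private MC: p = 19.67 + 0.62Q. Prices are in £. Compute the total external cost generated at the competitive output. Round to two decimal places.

£378.70

Market equilibrium (private): 19.67 + 0.62Q = 238.06 - 1.26Q → Q_m = 116.1649.
Total external cost = MEC × Q_m = 3.26 × 116.1649 = 378.6976.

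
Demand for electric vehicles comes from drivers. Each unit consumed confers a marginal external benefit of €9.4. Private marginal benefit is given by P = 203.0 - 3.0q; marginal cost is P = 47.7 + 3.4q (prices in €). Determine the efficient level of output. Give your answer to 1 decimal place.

Social marginal benefit = demand + MEB = 212.4 - 3.0q.
Set SMB = MC: 212.4 - 3.0q = 47.7 + 3.4q → q* = 25.7344.

q* = 25.7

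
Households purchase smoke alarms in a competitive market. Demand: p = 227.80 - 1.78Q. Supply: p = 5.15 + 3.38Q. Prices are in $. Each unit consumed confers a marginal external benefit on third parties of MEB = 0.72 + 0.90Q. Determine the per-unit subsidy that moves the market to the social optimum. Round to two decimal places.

subsidy = $47.91 per unit

Social marginal benefit = demand + MEB = 228.52 - 0.88Q.
Set SMB = MC: 228.52 - 0.88Q = 5.15 + 3.38Q → Q* = 52.4343.
The Pigouvian subsidy equals MEB at Q*: 0.72 + 0.90×52.4343 = 47.9109.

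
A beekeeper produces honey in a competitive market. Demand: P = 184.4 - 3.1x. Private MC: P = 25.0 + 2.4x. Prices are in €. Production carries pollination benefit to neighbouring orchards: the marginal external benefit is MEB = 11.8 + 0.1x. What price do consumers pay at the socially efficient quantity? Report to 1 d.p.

Social marginal cost = private MC − MEB = 13.2 + 2.3x.
Set SMC = demand: 13.2 + 2.3x = 184.4 - 3.1x → x* = 31.7037.
Consumer price on the demand curve at x*: 184.4 − 3.1×31.7037 = 86.1185.

P = €86.1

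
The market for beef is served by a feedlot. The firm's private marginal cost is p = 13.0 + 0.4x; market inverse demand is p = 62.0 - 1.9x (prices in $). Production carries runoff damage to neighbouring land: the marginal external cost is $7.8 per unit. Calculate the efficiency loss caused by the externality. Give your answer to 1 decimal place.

Market equilibrium (private): 13.0 + 0.4x = 62.0 - 1.9x → x_m = 21.3043.
Social marginal cost = private MC + MEC = 20.8 + 0.4x.
Set SMC = demand: 20.8 + 0.4x = 62.0 - 1.9x → x* = 17.9130.
The loss is the area between SMC and demand from x* to x_m; with linear curves that's a triangle of height MEC(x_m).
DWL = ½ × 3.3913 × 7.8000 = 13.2261.

DWL = $13.2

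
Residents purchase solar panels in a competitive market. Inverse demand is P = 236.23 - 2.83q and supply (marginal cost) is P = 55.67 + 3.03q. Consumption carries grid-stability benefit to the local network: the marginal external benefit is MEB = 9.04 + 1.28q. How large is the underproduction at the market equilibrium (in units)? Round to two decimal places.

10.59 units

Market equilibrium (private): 55.67 + 3.03q = 236.23 - 2.83q → q_m = 30.8123.
Social marginal benefit = demand + MEB = 245.27 - 1.55q.
Set SMB = MC: 245.27 - 1.55q = 55.67 + 3.03q → q* = 41.3974.
Gap = |30.8123 − 41.3974| = 10.5851.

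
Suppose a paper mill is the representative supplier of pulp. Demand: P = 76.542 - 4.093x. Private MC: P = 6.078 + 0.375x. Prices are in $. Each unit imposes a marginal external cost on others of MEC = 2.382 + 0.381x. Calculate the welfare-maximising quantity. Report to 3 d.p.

x* = 14.040

Social marginal cost = private MC + MEC = 8.460 + 0.756x.
Set SMC = demand: 8.460 + 0.756x = 76.542 - 4.093x → x* = 14.0404.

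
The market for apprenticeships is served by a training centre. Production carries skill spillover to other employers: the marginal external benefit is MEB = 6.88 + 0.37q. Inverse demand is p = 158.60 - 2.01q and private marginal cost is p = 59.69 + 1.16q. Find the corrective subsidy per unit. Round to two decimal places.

Social marginal cost = private MC − MEB = 52.81 + 0.79q.
Set SMC = demand: 52.81 + 0.79q = 158.60 - 2.01q → q* = 37.7821.
The Pigouvian subsidy equals MEB at q*: 6.88 + 0.37×37.7821 = 20.8594.

subsidy = 20.86 per unit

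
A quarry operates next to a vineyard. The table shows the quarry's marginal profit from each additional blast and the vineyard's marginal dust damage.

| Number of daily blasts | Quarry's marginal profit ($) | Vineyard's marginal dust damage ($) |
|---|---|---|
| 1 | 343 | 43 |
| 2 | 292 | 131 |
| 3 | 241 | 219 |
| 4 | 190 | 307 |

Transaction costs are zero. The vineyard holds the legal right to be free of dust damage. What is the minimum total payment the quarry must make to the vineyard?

Efficient level: marginal profit ≥ marginal dust damage through level 3, so k* = 3.
With the vineyard holding the right, the quarry must at least compensate total damage at k*: 43 + 131 + 219 = 393.

$393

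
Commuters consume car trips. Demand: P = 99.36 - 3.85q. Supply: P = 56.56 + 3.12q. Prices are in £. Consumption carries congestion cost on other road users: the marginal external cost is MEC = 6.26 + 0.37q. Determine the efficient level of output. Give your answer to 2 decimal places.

Social marginal benefit = demand − MEC = 93.10 - 4.22q.
Set SMB = MC: 93.10 - 4.22q = 56.56 + 3.12q → q* = 4.9782.

q* = 4.98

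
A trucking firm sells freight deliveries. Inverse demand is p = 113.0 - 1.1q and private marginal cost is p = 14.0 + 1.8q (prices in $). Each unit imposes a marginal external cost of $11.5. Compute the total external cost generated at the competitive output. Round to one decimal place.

$392.6

Market equilibrium (private): 14.0 + 1.8q = 113.0 - 1.1q → q_m = 34.1379.
Total external cost = MEC × q_m = 11.5 × 34.1379 = 392.5859.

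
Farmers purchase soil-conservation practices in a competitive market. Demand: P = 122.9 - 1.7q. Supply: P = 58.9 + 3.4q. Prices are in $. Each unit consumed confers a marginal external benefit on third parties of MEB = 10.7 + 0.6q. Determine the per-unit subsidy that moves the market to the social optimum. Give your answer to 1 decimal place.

subsidy = $20.7 per unit

Social marginal benefit = demand + MEB = 133.6 - 1.1q.
Set SMB = MC: 133.6 - 1.1q = 58.9 + 3.4q → q* = 16.6000.
The Pigouvian subsidy equals MEB at q*: 10.7 + 0.6×16.6000 = 20.6600.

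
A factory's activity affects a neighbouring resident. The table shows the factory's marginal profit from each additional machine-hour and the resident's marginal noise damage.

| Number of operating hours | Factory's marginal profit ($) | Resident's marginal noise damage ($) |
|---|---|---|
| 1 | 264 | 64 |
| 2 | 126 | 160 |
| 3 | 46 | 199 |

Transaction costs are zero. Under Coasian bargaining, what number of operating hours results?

Bargaining reaches the level where marginal profit last exceeds marginal noise damage.
That holds through level 1 (264 ≥ 64) but not at 2 (126 < 160).

1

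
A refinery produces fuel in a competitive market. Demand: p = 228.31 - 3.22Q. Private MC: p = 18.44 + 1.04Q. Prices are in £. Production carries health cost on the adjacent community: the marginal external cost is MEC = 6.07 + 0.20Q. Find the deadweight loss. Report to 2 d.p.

Market equilibrium (private): 18.44 + 1.04Q = 228.31 - 3.22Q → Q_m = 49.2653.
Social marginal cost = private MC + MEC = 24.51 + 1.24Q.
Set SMC = demand: 24.51 + 1.24Q = 228.31 - 3.22Q → Q* = 45.6951.
Height of the DWL triangle at Q_m is SMC(Q_m) − demand(Q_m) = MEC(Q_m) = 15.9231.
DWL = ½ × 3.5702 × 15.9231 = 28.4243.

DWL = £28.42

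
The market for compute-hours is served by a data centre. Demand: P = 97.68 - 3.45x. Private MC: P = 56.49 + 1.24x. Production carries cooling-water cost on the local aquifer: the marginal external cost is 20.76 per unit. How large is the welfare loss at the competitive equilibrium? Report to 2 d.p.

Market equilibrium (private): 56.49 + 1.24x = 97.68 - 3.45x → x_m = 8.7825.
Social marginal cost = private MC + MEC = 77.25 + 1.24x.
Set SMC = demand: 77.25 + 1.24x = 97.68 - 3.45x → x* = 4.3561.
The loss is the area between SMC and demand from x* to x_m; with linear curves that's a triangle of height MEC(x_m).
DWL = ½ × 4.4264 × 20.7600 = 45.9460.

DWL = 45.95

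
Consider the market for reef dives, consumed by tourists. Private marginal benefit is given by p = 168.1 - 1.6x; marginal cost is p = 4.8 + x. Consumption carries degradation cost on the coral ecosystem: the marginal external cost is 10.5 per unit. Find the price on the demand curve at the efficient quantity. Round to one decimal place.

P = 74.1

Social marginal benefit = demand − MEC = 157.6 - 1.6x.
Set SMB = MC: 157.6 - 1.6x = 4.8 + x → x* = 58.7692.
Consumer price on the demand curve at x*: 168.1 − 1.6×58.7692 = 74.0693.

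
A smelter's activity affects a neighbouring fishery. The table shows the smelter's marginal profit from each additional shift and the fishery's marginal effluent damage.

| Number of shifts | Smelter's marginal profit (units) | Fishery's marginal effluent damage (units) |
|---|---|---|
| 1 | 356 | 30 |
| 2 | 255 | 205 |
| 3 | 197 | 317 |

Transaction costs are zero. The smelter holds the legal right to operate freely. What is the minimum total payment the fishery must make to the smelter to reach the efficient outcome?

Left alone the smelter would choose level 3 (marginal profit stays positive).
Efficient level: k* = 2 (marginal profit ≥ marginal effluent damage through 2).
The fishery must at least cover the smelter's forgone profit from cutting 3→2: 197 = 197.

197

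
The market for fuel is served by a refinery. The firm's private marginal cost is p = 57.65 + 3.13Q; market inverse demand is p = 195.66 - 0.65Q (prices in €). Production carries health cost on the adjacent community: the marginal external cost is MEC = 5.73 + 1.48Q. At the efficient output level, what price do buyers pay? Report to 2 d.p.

P = €179.31

Social marginal cost = private MC + MEC = 63.38 + 4.61Q.
Set SMC = demand: 63.38 + 4.61Q = 195.66 - 0.65Q → Q* = 25.1483.
Consumer price on the demand curve at Q*: 195.66 − 0.65×25.1483 = 179.3136.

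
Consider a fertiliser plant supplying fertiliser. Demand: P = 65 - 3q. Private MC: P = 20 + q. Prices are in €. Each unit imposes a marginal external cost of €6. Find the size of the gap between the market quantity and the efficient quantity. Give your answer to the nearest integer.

Market equilibrium (private): 20 + q = 65 - 3q → q_m = 11.2500.
Social marginal cost = private MC + MEC = 26 + q.
Set SMC = demand: 26 + q = 65 - 3q → q* = 9.7500.
Gap = |11.2500 − 9.7500| = 1.5000.

2 units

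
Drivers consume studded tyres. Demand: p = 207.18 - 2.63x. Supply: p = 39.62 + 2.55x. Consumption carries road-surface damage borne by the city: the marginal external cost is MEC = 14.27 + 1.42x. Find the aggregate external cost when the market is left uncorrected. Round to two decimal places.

1204.51

Market equilibrium (private): 39.62 + 2.55x = 207.18 - 2.63x → x_m = 32.3475.
Total external cost = ∫₀^{x_m} (14.27 + 1.42x) dx = 14.27×32.3475 + ½×1.42×32.3475² = 1204.5150.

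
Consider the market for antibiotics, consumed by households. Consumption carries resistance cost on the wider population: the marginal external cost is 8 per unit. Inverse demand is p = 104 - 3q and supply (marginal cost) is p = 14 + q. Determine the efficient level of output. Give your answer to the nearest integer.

Social marginal benefit = demand − MEC = 96 - 3q.
Set SMB = MC: 96 - 3q = 14 + q → q* = 20.5000.

q* = 21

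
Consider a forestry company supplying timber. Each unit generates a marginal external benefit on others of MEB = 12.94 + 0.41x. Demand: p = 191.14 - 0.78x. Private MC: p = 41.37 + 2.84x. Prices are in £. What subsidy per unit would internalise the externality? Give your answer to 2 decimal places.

Social marginal cost = private MC − MEB = 28.43 + 2.43x.
Set SMC = demand: 28.43 + 2.43x = 191.14 - 0.78x → x* = 50.6885.
The Pigouvian subsidy equals MEB at x*: 12.94 + 0.41×50.6885 = 33.7223.

subsidy = £33.72 per unit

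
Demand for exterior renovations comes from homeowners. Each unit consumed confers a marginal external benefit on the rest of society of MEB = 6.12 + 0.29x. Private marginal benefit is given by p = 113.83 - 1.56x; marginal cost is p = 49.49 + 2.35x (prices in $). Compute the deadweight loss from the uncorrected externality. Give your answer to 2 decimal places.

DWL = $16.39

Market equilibrium (private): 49.49 + 2.35x = 113.83 - 1.56x → x_m = 16.4552.
Social marginal benefit = demand + MEB = 119.95 - 1.27x.
Set SMB = MC: 119.95 - 1.27x = 49.49 + 2.35x → x* = 19.4641.
The welfare-loss triangle has base |x_m − x*| and height MEB(x_m) (the vertical gap between SMB and MC is zero at x* and MEB at x_m).
DWL = ½ × 3.0089 × 10.8920 = 16.3865.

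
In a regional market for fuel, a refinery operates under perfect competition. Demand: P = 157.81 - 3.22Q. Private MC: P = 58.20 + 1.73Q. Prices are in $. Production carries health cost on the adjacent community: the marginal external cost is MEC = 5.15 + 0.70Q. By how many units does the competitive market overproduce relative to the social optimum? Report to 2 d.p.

3.40 units

Market equilibrium (private): 58.20 + 1.73Q = 157.81 - 3.22Q → Q_m = 20.1232.
Social marginal cost = private MC + MEC = 63.35 + 2.43Q.
Set SMC = demand: 63.35 + 2.43Q = 157.81 - 3.22Q → Q* = 16.7186.
Gap = |20.1232 − 16.7186| = 3.4046.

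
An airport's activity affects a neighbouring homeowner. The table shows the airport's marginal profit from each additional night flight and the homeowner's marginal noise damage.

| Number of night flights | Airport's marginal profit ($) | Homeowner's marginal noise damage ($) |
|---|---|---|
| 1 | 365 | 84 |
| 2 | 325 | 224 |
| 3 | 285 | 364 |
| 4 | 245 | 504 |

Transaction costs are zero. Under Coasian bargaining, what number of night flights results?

2

Bargaining reaches the level where marginal profit last exceeds marginal noise damage.
That holds through level 2 (325 ≥ 224) but not at 3 (285 < 364).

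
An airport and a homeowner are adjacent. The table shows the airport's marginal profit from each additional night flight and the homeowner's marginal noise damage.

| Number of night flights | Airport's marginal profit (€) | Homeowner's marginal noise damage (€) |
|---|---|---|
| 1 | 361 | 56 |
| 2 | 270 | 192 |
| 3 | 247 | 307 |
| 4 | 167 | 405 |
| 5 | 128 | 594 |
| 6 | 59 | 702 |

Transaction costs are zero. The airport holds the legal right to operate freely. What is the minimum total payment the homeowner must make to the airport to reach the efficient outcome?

€601

Left alone the airport would choose level 6 (marginal profit stays positive).
Efficient level: k* = 2 (marginal profit ≥ marginal noise damage through 2).
The homeowner must at least cover the airport's forgone profit from cutting 6→2: 247 + 167 + 128 + 59 = 601.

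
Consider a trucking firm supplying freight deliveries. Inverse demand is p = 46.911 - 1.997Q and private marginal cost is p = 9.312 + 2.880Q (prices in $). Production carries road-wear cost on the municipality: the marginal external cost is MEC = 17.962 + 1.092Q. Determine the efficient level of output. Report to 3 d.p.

Social marginal cost = private MC + MEC = 27.274 + 3.972Q.
Set SMC = demand: 27.274 + 3.972Q = 46.911 - 1.997Q → Q* = 3.2898.

Q* = 3.290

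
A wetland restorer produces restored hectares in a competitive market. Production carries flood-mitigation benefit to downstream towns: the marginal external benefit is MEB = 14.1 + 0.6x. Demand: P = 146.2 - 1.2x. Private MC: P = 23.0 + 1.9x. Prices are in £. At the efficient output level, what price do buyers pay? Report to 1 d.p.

Social marginal cost = private MC − MEB = 8.9 + 1.3x.
Set SMC = demand: 8.9 + 1.3x = 146.2 - 1.2x → x* = 54.9200.
Consumer price on the demand curve at x*: 146.2 − 1.2×54.9200 = 80.2960.

P = £80.3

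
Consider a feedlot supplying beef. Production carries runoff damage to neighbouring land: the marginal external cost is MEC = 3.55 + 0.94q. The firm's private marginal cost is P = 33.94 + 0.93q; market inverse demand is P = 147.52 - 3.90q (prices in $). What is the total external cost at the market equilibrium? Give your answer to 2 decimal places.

Market equilibrium (private): 33.94 + 0.93q = 147.52 - 3.90q → q_m = 23.5155.
Total external cost = ∫₀^{q_m} (3.55 + 0.94q) dq = 3.55×23.5155 + ½×0.94×23.5155² = 343.3800.

$343.38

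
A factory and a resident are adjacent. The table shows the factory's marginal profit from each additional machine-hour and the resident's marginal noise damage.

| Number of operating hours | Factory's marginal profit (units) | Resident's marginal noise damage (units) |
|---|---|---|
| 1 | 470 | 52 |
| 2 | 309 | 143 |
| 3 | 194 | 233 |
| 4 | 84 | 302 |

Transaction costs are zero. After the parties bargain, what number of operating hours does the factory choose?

Bargaining reaches the level where marginal profit last exceeds marginal noise damage.
That holds through level 2 (309 ≥ 143) but not at 3 (194 < 233).

2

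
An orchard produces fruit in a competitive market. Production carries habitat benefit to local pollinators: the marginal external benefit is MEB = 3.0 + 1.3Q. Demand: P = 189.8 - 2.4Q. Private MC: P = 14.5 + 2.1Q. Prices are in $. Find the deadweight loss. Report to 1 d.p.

Market equilibrium (private): 14.5 + 2.1Q = 189.8 - 2.4Q → Q_m = 38.9556.
Social marginal cost = private MC − MEB = 11.5 + 0.8Q.
Set SMC = demand: 11.5 + 0.8Q = 189.8 - 2.4Q → Q* = 55.7188.
Height of the DWL triangle at Q_m is demand(Q_m) − SMC(Q_m) = MEB(Q_m) = 53.6422.
DWL = ½ × 16.7632 × 53.6422 = 449.6075.

DWL = $449.6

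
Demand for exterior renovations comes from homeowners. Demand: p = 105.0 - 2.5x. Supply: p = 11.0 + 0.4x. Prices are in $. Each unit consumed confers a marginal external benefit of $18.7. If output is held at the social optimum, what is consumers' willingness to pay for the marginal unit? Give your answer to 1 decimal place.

P = $7.8

Social marginal benefit = demand + MEB = 123.7 - 2.5x.
Set SMB = MC: 123.7 - 2.5x = 11.0 + 0.4x → x* = 38.8621.
Consumer price on the demand curve at x*: 105.0 − 2.5×38.8621 = 7.8448.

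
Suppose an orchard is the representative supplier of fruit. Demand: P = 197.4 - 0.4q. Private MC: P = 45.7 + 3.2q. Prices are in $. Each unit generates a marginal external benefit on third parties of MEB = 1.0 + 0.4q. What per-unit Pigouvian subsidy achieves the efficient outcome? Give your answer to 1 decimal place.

subsidy = $20.1 per unit

Social marginal cost = private MC − MEB = 44.7 + 2.8q.
Set SMC = demand: 44.7 + 2.8q = 197.4 - 0.4q → q* = 47.7188.
The Pigouvian subsidy equals MEB at q*: 1.0 + 0.4×47.7188 = 20.0875.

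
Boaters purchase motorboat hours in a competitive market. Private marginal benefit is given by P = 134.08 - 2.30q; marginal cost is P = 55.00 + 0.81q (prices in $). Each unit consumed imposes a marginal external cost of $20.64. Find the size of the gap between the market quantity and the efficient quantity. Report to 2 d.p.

Market equilibrium (private): 55.00 + 0.81q = 134.08 - 2.30q → q_m = 25.4277.
Social marginal benefit = demand − MEC = 113.44 - 2.30q.
Set SMB = MC: 113.44 - 2.30q = 55.00 + 0.81q → q* = 18.7910.
Gap = |25.4277 − 18.7910| = 6.6367.

6.64 units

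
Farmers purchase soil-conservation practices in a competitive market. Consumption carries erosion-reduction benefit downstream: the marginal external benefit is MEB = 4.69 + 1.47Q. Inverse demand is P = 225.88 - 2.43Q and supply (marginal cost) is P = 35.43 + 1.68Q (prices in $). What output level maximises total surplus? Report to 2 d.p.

Social marginal benefit = demand + MEB = 230.57 - 0.96Q.
Set SMB = MC: 230.57 - 0.96Q = 35.43 + 1.68Q → Q* = 73.9167.

Q* = 73.92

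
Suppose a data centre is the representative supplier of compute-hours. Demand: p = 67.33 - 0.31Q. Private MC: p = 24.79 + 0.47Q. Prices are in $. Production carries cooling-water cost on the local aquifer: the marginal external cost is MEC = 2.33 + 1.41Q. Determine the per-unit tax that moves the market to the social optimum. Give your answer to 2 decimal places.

tax = $28.22 per unit

Social marginal cost = private MC + MEC = 27.12 + 1.88Q.
Set SMC = demand: 27.12 + 1.88Q = 67.33 - 0.31Q → Q* = 18.3607.
The Pigouvian tax equals MEC at Q*: 2.33 + 1.41×18.3607 = 28.2186.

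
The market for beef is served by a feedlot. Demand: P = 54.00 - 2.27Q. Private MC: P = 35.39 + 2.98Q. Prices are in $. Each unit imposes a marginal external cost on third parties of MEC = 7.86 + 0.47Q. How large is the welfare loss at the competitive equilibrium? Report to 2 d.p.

DWL = $7.93

Market equilibrium (private): 35.39 + 2.98Q = 54.00 - 2.27Q → Q_m = 3.5448.
Social marginal cost = private MC + MEC = 43.25 + 3.45Q.
Set SMC = demand: 43.25 + 3.45Q = 54.00 - 2.27Q → Q* = 1.8794.
Height of the DWL triangle at Q_m is SMC(Q_m) − demand(Q_m) = MEC(Q_m) = 9.5260.
DWL = ½ × 1.6654 × 9.5260 = 7.9323.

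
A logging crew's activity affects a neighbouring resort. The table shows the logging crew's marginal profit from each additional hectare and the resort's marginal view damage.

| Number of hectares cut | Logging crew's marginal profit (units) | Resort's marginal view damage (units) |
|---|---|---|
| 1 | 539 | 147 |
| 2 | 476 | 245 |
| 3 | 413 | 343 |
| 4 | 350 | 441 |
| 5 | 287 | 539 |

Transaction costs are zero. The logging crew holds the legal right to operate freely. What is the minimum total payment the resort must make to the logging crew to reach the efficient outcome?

Left alone the logging crew would choose level 5 (marginal profit stays positive).
Efficient level: k* = 3 (marginal profit ≥ marginal view damage through 3).
The resort must at least cover the logging crew's forgone profit from cutting 5→3: 350 + 287 = 637.

637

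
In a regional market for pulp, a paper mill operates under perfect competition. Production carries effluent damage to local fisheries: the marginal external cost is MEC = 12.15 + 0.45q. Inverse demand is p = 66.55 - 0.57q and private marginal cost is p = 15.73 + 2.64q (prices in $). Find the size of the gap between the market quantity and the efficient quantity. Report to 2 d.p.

Market equilibrium (private): 15.73 + 2.64q = 66.55 - 0.57q → q_m = 15.8318.
Social marginal cost = private MC + MEC = 27.88 + 3.09q.
Set SMC = demand: 27.88 + 3.09q = 66.55 - 0.57q → q* = 10.5656.
Gap = |15.8318 − 10.5656| = 5.2662.

5.27 units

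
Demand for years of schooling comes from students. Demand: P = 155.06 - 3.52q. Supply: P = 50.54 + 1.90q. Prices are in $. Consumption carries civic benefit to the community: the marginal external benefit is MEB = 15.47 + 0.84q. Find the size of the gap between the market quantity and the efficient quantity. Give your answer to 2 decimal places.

Market equilibrium (private): 50.54 + 1.90q = 155.06 - 3.52q → q_m = 19.2841.
Social marginal benefit = demand + MEB = 170.53 - 2.68q.
Set SMB = MC: 170.53 - 2.68q = 50.54 + 1.90q → q* = 26.1987.
Gap = |19.2841 − 26.1987| = 6.9146.

6.91 units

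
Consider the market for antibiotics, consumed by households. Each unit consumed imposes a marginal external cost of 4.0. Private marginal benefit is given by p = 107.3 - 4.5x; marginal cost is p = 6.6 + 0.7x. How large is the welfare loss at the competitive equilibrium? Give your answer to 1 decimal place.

DWL = 1.5

Market equilibrium (private): 6.6 + 0.7x = 107.3 - 4.5x → x_m = 19.3654.
Social marginal benefit = demand − MEC = 103.3 - 4.5x.
Set SMB = MC: 103.3 - 4.5x = 6.6 + 0.7x → x* = 18.5962.
The welfare-loss triangle has base |x_m − x*| and height MEC(x_m) (the vertical gap between SMB and MC is zero at x* and MEC at x_m).
DWL = ½ × 0.7692 × 4.0000 = 1.5384.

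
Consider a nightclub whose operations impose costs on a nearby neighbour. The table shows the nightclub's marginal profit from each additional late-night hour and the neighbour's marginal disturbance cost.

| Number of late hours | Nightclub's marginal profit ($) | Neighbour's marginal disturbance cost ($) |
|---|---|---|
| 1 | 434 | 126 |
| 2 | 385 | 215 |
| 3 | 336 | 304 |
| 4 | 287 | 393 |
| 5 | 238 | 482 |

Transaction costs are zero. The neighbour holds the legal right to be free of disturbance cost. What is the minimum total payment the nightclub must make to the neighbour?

Efficient level: marginal profit ≥ marginal disturbance cost through level 3, so k* = 3.
With the neighbour holding the right, the nightclub must at least compensate total damage at k*: 126 + 215 + 304 = 645.

$645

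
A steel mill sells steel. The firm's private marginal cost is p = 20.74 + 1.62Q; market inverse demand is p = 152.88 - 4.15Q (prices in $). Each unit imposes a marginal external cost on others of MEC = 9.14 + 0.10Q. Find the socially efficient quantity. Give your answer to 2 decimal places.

Social marginal cost = private MC + MEC = 29.88 + 1.72Q.
Set SMC = demand: 29.88 + 1.72Q = 152.88 - 4.15Q → Q* = 20.9540.

Q* = 20.95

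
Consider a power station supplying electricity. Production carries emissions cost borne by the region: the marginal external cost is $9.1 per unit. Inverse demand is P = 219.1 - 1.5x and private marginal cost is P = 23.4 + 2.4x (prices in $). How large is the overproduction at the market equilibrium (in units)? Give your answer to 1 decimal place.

Market equilibrium (private): 23.4 + 2.4x = 219.1 - 1.5x → x_m = 50.1795.
Social marginal cost = private MC + MEC = 32.5 + 2.4x.
Set SMC = demand: 32.5 + 2.4x = 219.1 - 1.5x → x* = 47.8462.
Gap = |50.1795 − 47.8462| = 2.3333.

2.3 units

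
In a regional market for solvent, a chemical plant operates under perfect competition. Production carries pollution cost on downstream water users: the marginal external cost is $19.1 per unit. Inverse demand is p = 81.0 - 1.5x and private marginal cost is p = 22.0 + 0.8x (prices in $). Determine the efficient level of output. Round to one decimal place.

Social marginal cost = private MC + MEC = 41.1 + 0.8x.
Set SMC = demand: 41.1 + 0.8x = 81.0 - 1.5x → x* = 17.3478.

x* = 17.3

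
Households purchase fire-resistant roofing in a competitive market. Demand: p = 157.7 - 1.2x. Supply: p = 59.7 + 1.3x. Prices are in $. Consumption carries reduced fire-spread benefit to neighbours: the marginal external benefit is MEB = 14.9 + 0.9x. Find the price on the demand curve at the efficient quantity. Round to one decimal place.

P = $73.0

Social marginal benefit = demand + MEB = 172.6 - 0.3x.
Set SMB = MC: 172.6 - 0.3x = 59.7 + 1.3x → x* = 70.5625.
Consumer price on the demand curve at x*: 157.7 − 1.2×70.5625 = 73.0250.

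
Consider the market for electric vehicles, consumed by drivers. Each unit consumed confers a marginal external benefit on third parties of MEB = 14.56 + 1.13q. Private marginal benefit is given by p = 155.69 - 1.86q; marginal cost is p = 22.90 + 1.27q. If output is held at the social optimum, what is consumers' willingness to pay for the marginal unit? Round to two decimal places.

P = 18.65

Social marginal benefit = demand + MEB = 170.25 - 0.73q.
Set SMB = MC: 170.25 - 0.73q = 22.90 + 1.27q → q* = 73.6750.
Consumer price on the demand curve at q*: 155.69 − 1.86×73.6750 = 18.6545.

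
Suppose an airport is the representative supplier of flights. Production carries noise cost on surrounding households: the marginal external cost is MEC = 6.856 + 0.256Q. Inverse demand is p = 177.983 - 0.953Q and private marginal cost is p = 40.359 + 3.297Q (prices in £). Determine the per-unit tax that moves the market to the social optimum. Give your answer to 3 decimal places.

tax = £14.285 per unit

Social marginal cost = private MC + MEC = 47.215 + 3.553Q.
Set SMC = demand: 47.215 + 3.553Q = 177.983 - 0.953Q → Q* = 29.0209.
The Pigouvian tax equals MEC at Q*: 6.856 + 0.256×29.0209 = 14.2854.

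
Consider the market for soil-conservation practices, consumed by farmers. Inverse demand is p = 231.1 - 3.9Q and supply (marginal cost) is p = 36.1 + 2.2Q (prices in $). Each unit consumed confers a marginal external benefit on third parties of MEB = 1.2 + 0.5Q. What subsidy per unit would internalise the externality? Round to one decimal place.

Social marginal benefit = demand + MEB = 232.3 - 3.4Q.
Set SMB = MC: 232.3 - 3.4Q = 36.1 + 2.2Q → Q* = 35.0357.
The Pigouvian subsidy equals MEB at Q*: 1.2 + 0.5×35.0357 = 18.7179.

subsidy = $18.7 per unit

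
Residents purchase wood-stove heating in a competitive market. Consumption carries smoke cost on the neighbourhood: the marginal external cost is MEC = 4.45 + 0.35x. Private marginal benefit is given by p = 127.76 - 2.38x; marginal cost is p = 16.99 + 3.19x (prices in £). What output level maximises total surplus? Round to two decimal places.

Social marginal benefit = demand − MEC = 123.31 - 2.73x.
Set SMB = MC: 123.31 - 2.73x = 16.99 + 3.19x → x* = 17.9595.

x* = 17.96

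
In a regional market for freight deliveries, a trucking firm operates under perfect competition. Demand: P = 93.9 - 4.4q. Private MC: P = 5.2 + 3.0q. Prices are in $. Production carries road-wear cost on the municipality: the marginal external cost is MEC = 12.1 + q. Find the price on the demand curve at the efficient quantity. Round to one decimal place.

P = $53.8

Social marginal cost = private MC + MEC = 17.3 + 4.0q.
Set SMC = demand: 17.3 + 4.0q = 93.9 - 4.4q → q* = 9.1190.
Consumer price on the demand curve at q*: 93.9 − 4.4×9.1190 = 53.7764.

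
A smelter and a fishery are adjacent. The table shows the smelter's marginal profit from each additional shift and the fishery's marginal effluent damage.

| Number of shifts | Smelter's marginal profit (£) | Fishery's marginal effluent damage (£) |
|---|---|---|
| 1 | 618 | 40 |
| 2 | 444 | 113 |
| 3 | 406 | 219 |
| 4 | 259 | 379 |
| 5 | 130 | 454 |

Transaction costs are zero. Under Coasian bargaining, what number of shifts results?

3

Bargaining reaches the level where marginal profit last exceeds marginal effluent damage.
That holds through level 3 (406 ≥ 219) but not at 4 (259 < 379).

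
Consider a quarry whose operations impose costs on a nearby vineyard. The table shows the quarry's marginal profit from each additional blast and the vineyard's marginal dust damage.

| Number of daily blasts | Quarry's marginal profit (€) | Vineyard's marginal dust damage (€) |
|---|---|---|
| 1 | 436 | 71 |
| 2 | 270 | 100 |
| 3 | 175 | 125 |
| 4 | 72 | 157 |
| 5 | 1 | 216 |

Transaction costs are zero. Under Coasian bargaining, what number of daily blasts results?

Bargaining reaches the level where marginal profit last exceeds marginal dust damage.
That holds through level 3 (175 ≥ 125) but not at 4 (72 < 157).

3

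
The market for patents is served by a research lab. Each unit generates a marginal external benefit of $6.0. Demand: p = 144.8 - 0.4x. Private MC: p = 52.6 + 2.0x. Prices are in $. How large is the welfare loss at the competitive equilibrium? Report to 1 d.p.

Market equilibrium (private): 52.6 + 2.0x = 144.8 - 0.4x → x_m = 38.4167.
Social marginal cost = private MC − MEB = 46.6 + 2.0x.
Set SMC = demand: 46.6 + 2.0x = 144.8 - 0.4x → x* = 40.9167.
Height of the DWL triangle at x_m is demand(x_m) − SMC(x_m) = MEB(x_m) = 6.0000.
DWL = ½ × 2.5000 × 6.0000 = 7.5000.

DWL = $7.5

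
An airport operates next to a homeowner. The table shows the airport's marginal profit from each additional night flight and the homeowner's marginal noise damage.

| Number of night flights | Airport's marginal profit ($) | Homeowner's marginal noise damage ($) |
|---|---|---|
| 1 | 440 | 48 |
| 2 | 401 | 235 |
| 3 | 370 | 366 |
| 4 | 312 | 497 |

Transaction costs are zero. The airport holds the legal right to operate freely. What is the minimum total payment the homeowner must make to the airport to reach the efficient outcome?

Left alone the airport would choose level 4 (marginal profit stays positive).
Efficient level: k* = 3 (marginal profit ≥ marginal noise damage through 3).
The homeowner must at least cover the airport's forgone profit from cutting 4→3: 312 = 312.

$312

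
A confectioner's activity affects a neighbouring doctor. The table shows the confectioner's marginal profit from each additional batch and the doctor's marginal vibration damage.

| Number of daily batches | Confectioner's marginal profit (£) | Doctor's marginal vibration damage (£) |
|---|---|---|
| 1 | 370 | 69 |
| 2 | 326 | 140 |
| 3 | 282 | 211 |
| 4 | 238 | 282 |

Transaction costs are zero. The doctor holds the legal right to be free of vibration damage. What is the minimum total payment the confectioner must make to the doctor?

£420

Efficient level: marginal profit ≥ marginal vibration damage through level 3, so k* = 3.
With the doctor holding the right, the confectioner must at least compensate total damage at k*: 69 + 140 + 211 = 420.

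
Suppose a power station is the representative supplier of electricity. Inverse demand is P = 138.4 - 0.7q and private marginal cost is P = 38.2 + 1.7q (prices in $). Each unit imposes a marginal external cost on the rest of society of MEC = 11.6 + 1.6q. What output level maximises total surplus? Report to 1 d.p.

q* = 22.2

Social marginal cost = private MC + MEC = 49.8 + 3.3q.
Set SMC = demand: 49.8 + 3.3q = 138.4 - 0.7q → q* = 22.1500.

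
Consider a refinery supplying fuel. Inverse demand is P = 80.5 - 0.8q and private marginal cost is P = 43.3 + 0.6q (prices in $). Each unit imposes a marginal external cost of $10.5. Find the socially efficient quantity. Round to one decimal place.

Social marginal cost = private MC + MEC = 53.8 + 0.6q.
Set SMC = demand: 53.8 + 0.6q = 80.5 - 0.8q → q* = 19.0714.

q* = 19.1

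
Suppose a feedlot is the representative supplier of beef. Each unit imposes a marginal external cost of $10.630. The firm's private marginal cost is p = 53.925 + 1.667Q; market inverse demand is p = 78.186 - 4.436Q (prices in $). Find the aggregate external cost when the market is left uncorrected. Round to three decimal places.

Market equilibrium (private): 53.925 + 1.667Q = 78.186 - 4.436Q → Q_m = 3.9753.
Total external cost = MEC × Q_m = 10.630 × 3.9753 = 42.2574.

$42.257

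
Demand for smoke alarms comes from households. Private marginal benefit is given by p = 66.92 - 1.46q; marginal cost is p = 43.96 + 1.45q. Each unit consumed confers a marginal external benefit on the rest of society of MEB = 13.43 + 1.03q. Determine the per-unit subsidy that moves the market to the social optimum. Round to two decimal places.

Social marginal benefit = demand + MEB = 80.35 - 0.43q.
Set SMB = MC: 80.35 - 0.43q = 43.96 + 1.45q → q* = 19.3564.
The Pigouvian subsidy equals MEB at q*: 13.43 + 1.03×19.3564 = 33.3671.

subsidy = 33.37 per unit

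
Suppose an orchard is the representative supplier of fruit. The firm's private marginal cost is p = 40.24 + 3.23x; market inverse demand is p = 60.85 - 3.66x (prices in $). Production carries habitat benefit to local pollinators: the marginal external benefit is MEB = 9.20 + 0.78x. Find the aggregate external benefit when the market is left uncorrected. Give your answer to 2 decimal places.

Market equilibrium (private): 40.24 + 3.23x = 60.85 - 3.66x → x_m = 2.9913.
Total external benefit = ∫₀^{x_m} (9.20 + 0.78x) dx = 9.20×2.9913 + ½×0.78×2.9913² = 31.0096.

$31.01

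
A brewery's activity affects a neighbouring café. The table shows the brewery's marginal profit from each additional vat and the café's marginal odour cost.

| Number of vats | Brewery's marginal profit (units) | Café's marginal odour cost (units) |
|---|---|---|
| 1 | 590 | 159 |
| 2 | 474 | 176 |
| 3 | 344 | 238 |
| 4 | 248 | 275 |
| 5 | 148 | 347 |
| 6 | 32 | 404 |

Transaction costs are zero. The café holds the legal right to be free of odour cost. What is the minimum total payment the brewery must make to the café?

Efficient level: marginal profit ≥ marginal odour cost through level 3, so k* = 3.
With the café holding the right, the brewery must at least compensate total damage at k*: 159 + 176 + 238 = 573.

573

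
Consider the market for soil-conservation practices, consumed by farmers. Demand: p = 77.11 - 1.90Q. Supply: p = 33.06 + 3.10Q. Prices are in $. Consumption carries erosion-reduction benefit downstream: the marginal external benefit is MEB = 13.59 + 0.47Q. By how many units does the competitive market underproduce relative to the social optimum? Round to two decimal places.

3.91 units

Market equilibrium (private): 33.06 + 3.10Q = 77.11 - 1.90Q → Q_m = 8.8100.
Social marginal benefit = demand + MEB = 90.70 - 1.43Q.
Set SMB = MC: 90.70 - 1.43Q = 33.06 + 3.10Q → Q* = 12.7241.
Gap = |8.8100 − 12.7241| = 3.9141.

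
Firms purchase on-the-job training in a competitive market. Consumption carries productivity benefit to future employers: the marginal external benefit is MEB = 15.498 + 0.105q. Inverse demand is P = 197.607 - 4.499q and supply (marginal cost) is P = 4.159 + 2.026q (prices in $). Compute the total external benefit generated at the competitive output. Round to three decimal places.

Market equilibrium (private): 4.159 + 2.026q = 197.607 - 4.499q → q_m = 29.6472.
Total external benefit = ∫₀^{q_m} (15.498 + 0.105q) dq = 15.498×29.6472 + ½×0.105×29.6472² = 505.6175.

$505.618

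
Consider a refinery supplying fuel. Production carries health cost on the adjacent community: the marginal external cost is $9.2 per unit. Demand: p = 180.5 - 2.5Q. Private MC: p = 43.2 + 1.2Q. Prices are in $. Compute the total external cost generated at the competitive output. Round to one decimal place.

$341.4

Market equilibrium (private): 43.2 + 1.2Q = 180.5 - 2.5Q → Q_m = 37.1081.
Total external cost = MEC × Q_m = 9.2 × 37.1081 = 341.3945.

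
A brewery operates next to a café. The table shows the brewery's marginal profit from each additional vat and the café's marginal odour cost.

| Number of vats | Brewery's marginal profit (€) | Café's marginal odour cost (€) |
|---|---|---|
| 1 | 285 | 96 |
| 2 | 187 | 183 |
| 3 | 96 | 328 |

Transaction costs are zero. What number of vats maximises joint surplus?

2

Bargaining reaches the level where marginal profit last exceeds marginal odour cost.
That holds through level 2 (187 ≥ 183) but not at 3 (96 < 328).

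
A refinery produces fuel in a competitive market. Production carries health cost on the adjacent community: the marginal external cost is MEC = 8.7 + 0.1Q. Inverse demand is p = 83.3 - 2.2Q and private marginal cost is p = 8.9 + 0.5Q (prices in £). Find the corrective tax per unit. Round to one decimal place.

Social marginal cost = private MC + MEC = 17.6 + 0.6Q.
Set SMC = demand: 17.6 + 0.6Q = 83.3 - 2.2Q → Q* = 23.4643.
The Pigouvian tax equals MEC at Q*: 8.7 + 0.1×23.4643 = 11.0464.

tax = £11.0 per unit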